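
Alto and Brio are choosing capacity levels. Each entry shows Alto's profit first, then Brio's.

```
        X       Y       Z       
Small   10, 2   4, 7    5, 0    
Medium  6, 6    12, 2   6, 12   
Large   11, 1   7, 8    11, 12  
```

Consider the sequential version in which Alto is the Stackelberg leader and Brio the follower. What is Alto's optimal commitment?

Large

Work backward from Brio's decision.
- Small: Brio compares 2, 7, 0 and picks Y; Alto would get 4.
- Medium: Brio compares 6, 2, 12 and picks Z; Alto would get 6.
- Large: Brio compares 1, 8, 12 and picks Z; Alto would get 11.
Alto's induced payoffs are 4, 6, 11, so Alto commits to Large. Subgame-perfect outcome: (Large, Z) with payoffs (11, 12).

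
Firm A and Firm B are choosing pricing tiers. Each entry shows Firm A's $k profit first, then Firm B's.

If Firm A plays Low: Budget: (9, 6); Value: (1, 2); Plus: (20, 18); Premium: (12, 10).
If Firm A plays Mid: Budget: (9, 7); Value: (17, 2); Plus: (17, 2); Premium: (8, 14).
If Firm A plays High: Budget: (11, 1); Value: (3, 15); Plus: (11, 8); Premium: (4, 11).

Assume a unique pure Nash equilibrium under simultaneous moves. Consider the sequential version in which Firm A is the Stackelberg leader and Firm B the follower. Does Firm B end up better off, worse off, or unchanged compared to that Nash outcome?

unchanged

Work backward from Firm B's decision.
- Low: BR = Plus, leader payoff 20.
- Mid: BR = Premium, leader payoff 8.
- High: BR = Value, leader payoff 3.
Maximizing over 20, 8, 3, Firm A chooses Low. Subgame-perfect outcome: (Low, Plus) with payoffs (20, 18).
Under simultaneous play:
Firm A's best replies: Budget→High; Value→Mid; Plus→Low; Premium→Low.
Firm B's best replies: Low→Plus; Mid→Premium; High→Value.
Only (Low, Plus) has each player best-responding; Nash payoffs (20, 18).
Firm B earns 18 sequentially versus 18 at the Nash outcome: unchanged.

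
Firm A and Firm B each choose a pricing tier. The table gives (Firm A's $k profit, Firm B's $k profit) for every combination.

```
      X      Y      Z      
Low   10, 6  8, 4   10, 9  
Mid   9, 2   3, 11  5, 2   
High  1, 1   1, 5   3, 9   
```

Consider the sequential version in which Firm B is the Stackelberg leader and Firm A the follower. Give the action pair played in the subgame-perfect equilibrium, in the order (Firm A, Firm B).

Work backward from Firm A's decision.
- X: Firm A compares 10, 9, 1 and picks Low; Firm B would get 6.
- Y: Firm A compares 8, 3, 1 and picks Low; Firm B would get 4.
- Z: Firm A compares 10, 5, 3 and picks Low; Firm B would get 9.
Among 6, 4, 9, the best is 9 at Z. Subgame-perfect outcome: (Low, Z) with payoffs (10, 9).

(Low, Z)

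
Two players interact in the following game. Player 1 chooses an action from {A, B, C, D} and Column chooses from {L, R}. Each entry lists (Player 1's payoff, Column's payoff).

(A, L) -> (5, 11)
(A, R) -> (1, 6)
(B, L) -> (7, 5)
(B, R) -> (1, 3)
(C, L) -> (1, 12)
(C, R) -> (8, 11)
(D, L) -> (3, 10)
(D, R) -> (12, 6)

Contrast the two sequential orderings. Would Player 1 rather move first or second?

If Player 1 leads: Column's best replies are A→L, B→L, C→L, D→L; Player 1's induced payoffs 5, 7, 1, 3; outcome (B, L), payoffs (7, 5).
If Column leads: Player 1's best replies are L→B, R→D; Column's induced payoffs 5, 6; outcome (D, R), payoffs (12, 6).
Player 1 gets 7 moving first and 12 moving second, so Player 1 prefers to move second.

second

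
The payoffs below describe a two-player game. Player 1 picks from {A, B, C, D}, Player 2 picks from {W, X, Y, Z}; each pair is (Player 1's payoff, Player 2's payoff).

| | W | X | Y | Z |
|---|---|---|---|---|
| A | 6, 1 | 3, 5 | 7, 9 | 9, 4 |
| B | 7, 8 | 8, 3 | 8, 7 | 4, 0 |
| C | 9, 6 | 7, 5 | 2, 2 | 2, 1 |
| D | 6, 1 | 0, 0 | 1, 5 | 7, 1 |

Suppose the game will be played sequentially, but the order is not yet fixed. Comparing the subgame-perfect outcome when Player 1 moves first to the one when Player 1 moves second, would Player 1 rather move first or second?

first

If Player 1 leads: Player 2's best replies are A→Y, B→W, C→W, D→Y; Player 1's induced payoffs 7, 7, 9, 1; outcome (C, W), payoffs (9, 6).
If Player 2 leads: Player 1's best replies are W→C, X→B, Y→B, Z→A; Player 2's induced payoffs 6, 3, 7, 4; outcome (B, Y), payoffs (8, 7).
Player 1 gets 9 moving first and 8 moving second, so Player 1 prefers to move first.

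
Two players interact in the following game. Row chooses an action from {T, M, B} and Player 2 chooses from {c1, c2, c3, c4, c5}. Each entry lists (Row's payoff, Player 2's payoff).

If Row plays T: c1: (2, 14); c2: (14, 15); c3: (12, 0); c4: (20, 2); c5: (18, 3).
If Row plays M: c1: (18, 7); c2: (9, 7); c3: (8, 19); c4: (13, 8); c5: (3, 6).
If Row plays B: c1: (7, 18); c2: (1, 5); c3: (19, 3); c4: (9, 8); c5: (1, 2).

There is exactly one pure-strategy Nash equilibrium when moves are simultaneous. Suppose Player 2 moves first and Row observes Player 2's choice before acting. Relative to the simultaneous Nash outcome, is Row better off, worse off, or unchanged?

unchanged

Backward induction with Player 2 moving first.
- c1: BR = M, leader payoff 7.
- c2: BR = T, leader payoff 15.
- c3: BR = B, leader payoff 3.
- c4: BR = T, leader payoff 2.
- c5: BR = T, leader payoff 3.
Among 7, 15, 3, 2, 3, the best is 15 at c2. Subgame-perfect outcome: (T, c2) with payoffs (14, 15).
For the simultaneous game, intersect best replies.
Row's best replies: c1→M; c2→T; c3→B; c4→T; c5→T.
Player 2's best replies: T→c2; M→c3; B→c1.
The unique mutual best reply is (T, c2), giving (14, 15).
Row earns 14 sequentially versus 14 at the Nash outcome: unchanged.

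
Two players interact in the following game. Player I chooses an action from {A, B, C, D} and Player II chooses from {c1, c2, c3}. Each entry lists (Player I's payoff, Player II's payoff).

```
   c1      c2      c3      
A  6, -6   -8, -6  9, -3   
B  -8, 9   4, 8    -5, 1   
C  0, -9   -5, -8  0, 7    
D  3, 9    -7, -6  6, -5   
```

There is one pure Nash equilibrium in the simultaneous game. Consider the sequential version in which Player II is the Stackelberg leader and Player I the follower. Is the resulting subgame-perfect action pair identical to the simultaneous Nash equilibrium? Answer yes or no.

no

Solve by backward induction (Player II leads).
- c1: BR = A, leader payoff -6.
- c2: BR = B, leader payoff 8.
- c3: BR = A, leader payoff -3.
Maximizing over -6, 8, -3, Player II chooses c2. Subgame-perfect outcome: (B, c2) with payoffs (4, 8).
Now find the simultaneous Nash equilibrium.
Player I's best replies: c1→A; c2→B; c3→A.
Player II's best replies: A→c3; B→c1; C→c3; D→c1.
The unique mutual best reply is (A, c3), giving (9, -3).
Sequential outcome (B, c2) differs from the Nash profile (A, c3).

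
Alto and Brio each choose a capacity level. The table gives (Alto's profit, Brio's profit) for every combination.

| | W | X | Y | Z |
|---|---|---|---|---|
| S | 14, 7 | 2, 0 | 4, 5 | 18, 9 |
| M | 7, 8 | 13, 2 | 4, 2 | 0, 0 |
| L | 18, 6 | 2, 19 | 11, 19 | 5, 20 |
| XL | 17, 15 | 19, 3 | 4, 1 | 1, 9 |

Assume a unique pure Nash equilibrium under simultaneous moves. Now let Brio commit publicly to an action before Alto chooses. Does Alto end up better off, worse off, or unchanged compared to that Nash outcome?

worse off

Alto best-responds to each possible Brio move:
- W: BR = L, leader payoff 6.
- X: BR = XL, leader payoff 3.
- Y: BR = L, leader payoff 19.
- Z: BR = S, leader payoff 9.
Maximizing over 6, 3, 19, 9, Brio chooses Y. Subgame-perfect outcome: (L, Y) with payoffs (11, 19).
Now find the simultaneous Nash equilibrium.
Alto's best replies: W→L; X→XL; Y→L; Z→S.
Brio's best replies: S→Z; M→W; L→Z; XL→W.
The unique mutual best reply is (S, Z), giving (18, 9).
Alto earns 11 sequentially versus 18 at the Nash outcome: worse off.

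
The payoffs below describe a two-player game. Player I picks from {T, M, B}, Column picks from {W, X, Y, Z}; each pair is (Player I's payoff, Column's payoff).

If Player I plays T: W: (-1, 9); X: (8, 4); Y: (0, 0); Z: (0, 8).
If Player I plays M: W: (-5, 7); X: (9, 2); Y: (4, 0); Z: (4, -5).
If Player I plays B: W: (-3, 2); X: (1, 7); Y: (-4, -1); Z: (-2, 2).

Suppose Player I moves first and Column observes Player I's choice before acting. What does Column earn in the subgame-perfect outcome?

Column best-responds to each possible Player I move:
- T: Column compares 9, 4, 0, 8 and picks W; Player I would get -1.
- M: Column compares 7, 2, 0, -5 and picks W; Player I would get -5.
- B: Column compares 2, 7, -1, 2 and picks X; Player I would get 1.
Maximizing over -1, -5, 1, Player I chooses B. Subgame-perfect outcome: (B, X) with payoffs (1, 7).

7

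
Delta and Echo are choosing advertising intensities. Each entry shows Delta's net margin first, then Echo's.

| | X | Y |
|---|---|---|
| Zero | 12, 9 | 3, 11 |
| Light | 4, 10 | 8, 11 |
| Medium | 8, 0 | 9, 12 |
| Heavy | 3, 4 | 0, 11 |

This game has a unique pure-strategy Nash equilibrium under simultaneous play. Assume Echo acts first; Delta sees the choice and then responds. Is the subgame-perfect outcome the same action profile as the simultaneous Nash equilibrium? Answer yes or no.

Work backward from Delta's decision.
- X: Delta compares 12, 4, 8, 3 and picks Zero; Echo would get 9.
- Y: Delta compares 3, 8, 9, 0 and picks Medium; Echo would get 12.
Maximizing over 9, 12, Echo chooses Y. Subgame-perfect outcome: (Medium, Y) with payoffs (9, 12).
Under simultaneous play:
Delta's best replies: X→Zero; Y→Medium.
Echo's best replies: Zero→Y; Light→Y; Medium→Y; Heavy→Y.
The unique mutual best reply is (Medium, Y), giving (9, 12).
Sequential outcome (Medium, Y) coincides with the Nash profile (Medium, Y).

yes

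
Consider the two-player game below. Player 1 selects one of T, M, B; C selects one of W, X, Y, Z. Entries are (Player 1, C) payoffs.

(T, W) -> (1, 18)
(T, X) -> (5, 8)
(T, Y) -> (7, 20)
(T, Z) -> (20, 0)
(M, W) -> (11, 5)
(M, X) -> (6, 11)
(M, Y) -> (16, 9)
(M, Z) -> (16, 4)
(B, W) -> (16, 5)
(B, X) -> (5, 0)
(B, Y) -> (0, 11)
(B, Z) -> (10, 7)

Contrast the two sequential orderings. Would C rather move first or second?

second

If Player 1 leads: C's best replies are T→Y, M→X, B→Y; Player 1's induced payoffs 7, 6, 0; outcome (T, Y), payoffs (7, 20).
If C leads: Player 1's best replies are W→B, X→M, Y→M, Z→T; C's induced payoffs 5, 11, 9, 0; outcome (M, X), payoffs (6, 11).
C gets 11 moving first and 20 moving second, so C prefers to move second.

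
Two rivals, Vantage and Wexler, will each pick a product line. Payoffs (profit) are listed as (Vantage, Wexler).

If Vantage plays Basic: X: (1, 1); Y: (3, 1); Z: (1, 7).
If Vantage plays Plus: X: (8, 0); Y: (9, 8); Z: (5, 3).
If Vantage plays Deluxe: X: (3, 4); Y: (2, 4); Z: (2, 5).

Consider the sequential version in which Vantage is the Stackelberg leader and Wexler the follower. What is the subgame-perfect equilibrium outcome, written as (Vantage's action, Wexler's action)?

(Plus, Y)

Wexler best-responds to each possible Vantage move:
- Basic: Wexler compares 1, 1, 7 and picks Z; Vantage would get 1.
- Plus: Wexler compares 0, 8, 3 and picks Y; Vantage would get 9.
- Deluxe: Wexler compares 4, 4, 5 and picks Z; Vantage would get 2.
Among 1, 9, 2, the best is 9 at Plus. Subgame-perfect outcome: (Plus, Y) with payoffs (9, 8).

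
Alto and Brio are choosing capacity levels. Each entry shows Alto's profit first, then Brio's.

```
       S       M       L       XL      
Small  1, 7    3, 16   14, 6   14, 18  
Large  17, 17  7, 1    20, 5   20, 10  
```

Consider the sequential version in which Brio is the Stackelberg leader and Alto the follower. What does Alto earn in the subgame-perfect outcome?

Work backward from Alto's decision.
- S: BR = Large, leader payoff 17.
- M: BR = Large, leader payoff 1.
- L: BR = Large, leader payoff 5.
- XL: BR = Large, leader payoff 10.
Among 17, 1, 5, 10, the best is 17 at S. Subgame-perfect outcome: (Large, S) with payoffs (17, 17).

17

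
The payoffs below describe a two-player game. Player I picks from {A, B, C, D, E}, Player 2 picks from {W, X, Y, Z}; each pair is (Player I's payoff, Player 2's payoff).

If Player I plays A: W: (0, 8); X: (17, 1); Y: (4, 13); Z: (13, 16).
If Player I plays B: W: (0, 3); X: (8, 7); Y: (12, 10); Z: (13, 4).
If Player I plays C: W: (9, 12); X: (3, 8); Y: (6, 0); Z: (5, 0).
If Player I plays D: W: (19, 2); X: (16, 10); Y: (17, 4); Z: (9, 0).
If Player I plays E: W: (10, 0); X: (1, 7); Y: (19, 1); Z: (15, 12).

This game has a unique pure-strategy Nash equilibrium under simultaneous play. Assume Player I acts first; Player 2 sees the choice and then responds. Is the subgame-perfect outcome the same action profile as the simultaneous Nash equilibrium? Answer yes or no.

Solve by backward induction (Player I leads).
- A: Player 2 compares 8, 1, 13, 16 and picks Z; Player I would get 13.
- B: Player 2 compares 3, 7, 10, 4 and picks Y; Player I would get 12.
- C: Player 2 compares 12, 8, 0, 0 and picks W; Player I would get 9.
- D: Player 2 compares 2, 10, 4, 0 and picks X; Player I would get 16.
- E: Player 2 compares 0, 7, 1, 12 and picks Z; Player I would get 15.
Maximizing over 13, 12, 9, 16, 15, Player I chooses D. Subgame-perfect outcome: (D, X) with payoffs (16, 10).
For the simultaneous game, intersect best replies.
Player I's best replies: W→D; X→A; Y→E; Z→E.
Player 2's best replies: A→Z; B→Y; C→W; D→X; E→Z.
Only (E, Z) has each player best-responding; Nash payoffs (15, 12).
Sequential outcome (D, X) differs from the Nash profile (E, Z).

no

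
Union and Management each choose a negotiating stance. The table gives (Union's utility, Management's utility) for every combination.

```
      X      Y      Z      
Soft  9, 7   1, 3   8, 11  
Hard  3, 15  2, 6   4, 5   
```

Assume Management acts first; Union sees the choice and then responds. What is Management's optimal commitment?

Solve by backward induction (Management leads).
- X → Union plays Soft (best of 9, 3); Management gets 7.
- Y → Union plays Hard (best of 1, 2); Management gets 6.
- Z → Union plays Soft (best of 8, 4); Management gets 11.
Management's induced payoffs are 7, 6, 11, so Management commits to Z. Subgame-perfect outcome: (Soft, Z) with payoffs (8, 11).

Z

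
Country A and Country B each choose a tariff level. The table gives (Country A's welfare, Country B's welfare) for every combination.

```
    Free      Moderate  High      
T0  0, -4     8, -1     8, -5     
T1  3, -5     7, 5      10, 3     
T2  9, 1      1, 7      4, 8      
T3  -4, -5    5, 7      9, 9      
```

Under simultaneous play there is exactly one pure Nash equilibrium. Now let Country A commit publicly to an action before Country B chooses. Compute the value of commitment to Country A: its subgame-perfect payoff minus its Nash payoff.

Solve by backward induction (Country A leads).
- T0: BR = Moderate, leader payoff 8.
- T1: BR = Moderate, leader payoff 7.
- T2: BR = High, leader payoff 4.
- T3: BR = High, leader payoff 9.
Among 8, 7, 4, 9, the best is 9 at T3. Subgame-perfect outcome: (T3, High) with payoffs (9, 9).
Under simultaneous play:
Country A's best replies: Free→T2; Moderate→T0; High→T1.
Country B's best replies: T0→Moderate; T1→Moderate; T2→High; T3→High.
The unique mutual best reply is (T0, Moderate), giving (8, -1).
Country A's commitment gain: 9 − 8 = 1.

1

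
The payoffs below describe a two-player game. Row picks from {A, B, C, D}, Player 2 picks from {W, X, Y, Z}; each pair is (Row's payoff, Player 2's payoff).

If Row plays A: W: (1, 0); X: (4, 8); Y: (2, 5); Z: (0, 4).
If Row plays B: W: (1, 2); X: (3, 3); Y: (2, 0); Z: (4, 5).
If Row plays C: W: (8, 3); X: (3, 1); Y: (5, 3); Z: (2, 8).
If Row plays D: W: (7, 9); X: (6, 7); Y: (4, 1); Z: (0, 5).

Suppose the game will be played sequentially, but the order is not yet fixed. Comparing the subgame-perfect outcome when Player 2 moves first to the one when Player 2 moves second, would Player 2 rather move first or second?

If Row leads: Player 2's best replies are A→X, B→Z, C→Z, D→W; Row's induced payoffs 4, 4, 2, 7; outcome (D, W), payoffs (7, 9).
If Player 2 leads: Row's best replies are W→C, X→D, Y→C, Z→B; Player 2's induced payoffs 3, 7, 3, 5; outcome (D, X), payoffs (6, 7).
Player 2 gets 7 moving first and 9 moving second, so Player 2 prefers to move second.

second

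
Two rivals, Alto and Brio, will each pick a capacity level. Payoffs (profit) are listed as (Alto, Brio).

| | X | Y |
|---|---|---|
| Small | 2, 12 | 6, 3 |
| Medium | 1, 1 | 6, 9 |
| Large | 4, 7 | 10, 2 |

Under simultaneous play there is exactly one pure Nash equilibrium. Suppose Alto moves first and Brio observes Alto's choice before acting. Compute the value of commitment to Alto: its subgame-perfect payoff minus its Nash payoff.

Solve by backward induction (Alto leads).
- Small → Brio plays X (best of 12, 3); Alto gets 2.
- Medium → Brio plays Y (best of 1, 9); Alto gets 6.
- Large → Brio plays X (best of 7, 2); Alto gets 4.
Alto's induced payoffs are 2, 6, 4, so Alto commits to Medium. Subgame-perfect outcome: (Medium, Y) with payoffs (6, 9).
Under simultaneous play:
Alto's best replies: X→Large; Y→Large.
Brio's best replies: Small→X; Medium→Y; Large→X.
Only (Large, X) has each player best-responding; Nash payoffs (4, 7).
Alto's commitment gain: 6 − 4 = 2.

2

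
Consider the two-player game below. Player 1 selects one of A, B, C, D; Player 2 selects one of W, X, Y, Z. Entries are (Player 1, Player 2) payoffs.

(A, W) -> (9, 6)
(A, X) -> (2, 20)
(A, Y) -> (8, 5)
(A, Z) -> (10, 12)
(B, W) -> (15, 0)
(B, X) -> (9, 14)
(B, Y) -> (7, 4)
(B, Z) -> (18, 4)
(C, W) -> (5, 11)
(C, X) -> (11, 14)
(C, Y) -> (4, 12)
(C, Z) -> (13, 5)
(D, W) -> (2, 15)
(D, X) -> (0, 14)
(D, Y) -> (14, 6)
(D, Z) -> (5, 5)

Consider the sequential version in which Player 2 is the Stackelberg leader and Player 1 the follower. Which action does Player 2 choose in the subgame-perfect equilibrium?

Player 1 best-responds to each possible Player 2 move:
- W → Player 1 plays B (best of 9, 15, 5, 2); Player 2 gets 0.
- X → Player 1 plays C (best of 2, 9, 11, 0); Player 2 gets 14.
- Y → Player 1 plays D (best of 8, 7, 4, 14); Player 2 gets 6.
- Z → Player 1 plays B (best of 10, 18, 13, 5); Player 2 gets 4.
Maximizing over 0, 14, 6, 4, Player 2 chooses X. Subgame-perfect outcome: (C, X) with payoffs (11, 14).

X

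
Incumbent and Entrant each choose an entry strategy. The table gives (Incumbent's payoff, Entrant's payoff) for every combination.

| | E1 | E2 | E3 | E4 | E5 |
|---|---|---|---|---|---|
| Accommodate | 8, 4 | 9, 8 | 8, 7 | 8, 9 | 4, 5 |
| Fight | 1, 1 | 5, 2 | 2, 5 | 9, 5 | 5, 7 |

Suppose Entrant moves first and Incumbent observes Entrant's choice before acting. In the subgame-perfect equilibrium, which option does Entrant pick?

Incumbent best-responds to each possible Entrant move:
- E1: BR = Accommodate, leader payoff 4.
- E2: BR = Accommodate, leader payoff 8.
- E3: BR = Accommodate, leader payoff 7.
- E4: BR = Fight, leader payoff 5.
- E5: BR = Fight, leader payoff 7.
Maximizing over 4, 8, 7, 5, 7, Entrant chooses E2. Subgame-perfect outcome: (Accommodate, E2) with payoffs (9, 8).

E2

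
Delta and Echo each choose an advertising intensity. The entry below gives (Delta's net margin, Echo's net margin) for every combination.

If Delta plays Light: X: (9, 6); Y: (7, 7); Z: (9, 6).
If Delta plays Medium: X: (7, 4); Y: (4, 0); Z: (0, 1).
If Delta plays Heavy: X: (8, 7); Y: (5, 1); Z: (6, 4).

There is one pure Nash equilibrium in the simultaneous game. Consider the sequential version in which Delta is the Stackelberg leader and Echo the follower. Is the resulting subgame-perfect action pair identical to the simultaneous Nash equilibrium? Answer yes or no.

Solve by backward induction (Delta leads).
- Light → Echo plays Y (best of 6, 7, 6); Delta gets 7.
- Medium → Echo plays X (best of 4, 0, 1); Delta gets 7.
- Heavy → Echo plays X (best of 7, 1, 4); Delta gets 8.
Among 7, 7, 8, the best is 8 at Heavy. Subgame-perfect outcome: (Heavy, X) with payoffs (8, 7).
For the simultaneous game, intersect best replies.
Delta's best replies: X→Light; Y→Light; Z→Light.
Echo's best replies: Light→Y; Medium→X; Heavy→X.
The unique mutual best reply is (Light, Y), giving (7, 7).
Sequential outcome (Heavy, X) differs from the Nash profile (Light, Y).

no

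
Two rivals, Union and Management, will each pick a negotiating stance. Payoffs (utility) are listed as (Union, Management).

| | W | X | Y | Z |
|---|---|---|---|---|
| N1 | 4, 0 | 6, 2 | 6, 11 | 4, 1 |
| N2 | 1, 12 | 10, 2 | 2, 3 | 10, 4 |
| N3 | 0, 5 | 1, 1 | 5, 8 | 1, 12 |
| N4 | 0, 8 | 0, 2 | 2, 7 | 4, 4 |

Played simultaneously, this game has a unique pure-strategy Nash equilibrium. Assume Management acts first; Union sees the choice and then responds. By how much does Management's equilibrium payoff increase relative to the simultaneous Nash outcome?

0

Work backward from Union's decision.
- W: BR = N1, leader payoff 0.
- X: BR = N2, leader payoff 2.
- Y: BR = N1, leader payoff 11.
- Z: BR = N2, leader payoff 4.
Management's induced payoffs are 0, 2, 11, 4, so Management commits to Y. Subgame-perfect outcome: (N1, Y) with payoffs (6, 11).
Now find the simultaneous Nash equilibrium.
Union's best replies: W→N1; X→N2; Y→N1; Z→N2.
Management's best replies: N1→Y; N2→W; N3→Z; N4→W.
The unique mutual best reply is (N1, Y), giving (6, 11).
Management's commitment gain: 11 − 11 = 0.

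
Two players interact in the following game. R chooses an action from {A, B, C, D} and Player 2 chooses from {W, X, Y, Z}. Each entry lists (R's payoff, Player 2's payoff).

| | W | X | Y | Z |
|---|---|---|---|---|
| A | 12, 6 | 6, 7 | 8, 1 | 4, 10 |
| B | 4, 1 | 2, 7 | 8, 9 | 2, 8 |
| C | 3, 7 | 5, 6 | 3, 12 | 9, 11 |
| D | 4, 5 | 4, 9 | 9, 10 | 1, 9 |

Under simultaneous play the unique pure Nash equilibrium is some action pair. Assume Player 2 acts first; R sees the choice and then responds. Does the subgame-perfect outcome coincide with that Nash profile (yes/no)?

Solve by backward induction (Player 2 leads).
- W → R plays A (best of 12, 4, 3, 4); Player 2 gets 6.
- X → R plays A (best of 6, 2, 5, 4); Player 2 gets 7.
- Y → R plays D (best of 8, 8, 3, 9); Player 2 gets 10.
- Z → R plays C (best of 4, 2, 9, 1); Player 2 gets 11.
Among 6, 7, 10, 11, the best is 11 at Z. Subgame-perfect outcome: (C, Z) with payoffs (9, 11).
Now find the simultaneous Nash equilibrium.
R's best replies: W→A; X→A; Y→D; Z→C.
Player 2's best replies: A→Z; B→Y; C→Y; D→Y.
Only (D, Y) has each player best-responding; Nash payoffs (9, 10).
Sequential outcome (C, Z) differs from the Nash profile (D, Y).

no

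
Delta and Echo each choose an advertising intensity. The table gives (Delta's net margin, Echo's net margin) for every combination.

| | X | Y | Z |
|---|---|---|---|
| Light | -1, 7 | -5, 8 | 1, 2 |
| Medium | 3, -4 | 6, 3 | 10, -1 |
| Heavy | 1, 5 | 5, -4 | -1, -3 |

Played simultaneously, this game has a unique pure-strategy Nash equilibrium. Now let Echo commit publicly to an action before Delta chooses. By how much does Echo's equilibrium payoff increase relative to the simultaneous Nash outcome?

0

Backward induction with Echo moving first.
- X: BR = Medium, leader payoff -4.
- Y: BR = Medium, leader payoff 3.
- Z: BR = Medium, leader payoff -1.
Echo's induced payoffs are -4, 3, -1, so Echo commits to Y. Subgame-perfect outcome: (Medium, Y) with payoffs (6, 3).
For the simultaneous game, intersect best replies.
Delta's best replies: X→Medium; Y→Medium; Z→Medium.
Echo's best replies: Light→Y; Medium→Y; Heavy→X.
The unique mutual best reply is (Medium, Y), giving (6, 3).
Echo's commitment gain: 3 − 3 = 0.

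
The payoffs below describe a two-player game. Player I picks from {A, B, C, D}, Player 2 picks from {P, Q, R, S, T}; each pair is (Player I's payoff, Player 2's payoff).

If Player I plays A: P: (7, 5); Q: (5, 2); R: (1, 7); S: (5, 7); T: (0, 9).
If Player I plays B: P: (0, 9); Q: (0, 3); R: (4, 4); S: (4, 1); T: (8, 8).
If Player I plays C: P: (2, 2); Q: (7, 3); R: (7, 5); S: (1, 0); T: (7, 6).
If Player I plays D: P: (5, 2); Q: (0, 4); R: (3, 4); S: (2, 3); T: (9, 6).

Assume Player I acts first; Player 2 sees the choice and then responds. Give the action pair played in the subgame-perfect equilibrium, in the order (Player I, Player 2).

Player 2 best-responds to each possible Player I move:
- A → Player 2 plays T (best of 5, 2, 7, 7, 9); Player I gets 0.
- B → Player 2 plays P (best of 9, 3, 4, 1, 8); Player I gets 0.
- C → Player 2 plays T (best of 2, 3, 5, 0, 6); Player I gets 7.
- D → Player 2 plays T (best of 2, 4, 4, 3, 6); Player I gets 9.
Maximizing over 0, 0, 7, 9, Player I chooses D. Subgame-perfect outcome: (D, T) with payoffs (9, 6).

(D, T)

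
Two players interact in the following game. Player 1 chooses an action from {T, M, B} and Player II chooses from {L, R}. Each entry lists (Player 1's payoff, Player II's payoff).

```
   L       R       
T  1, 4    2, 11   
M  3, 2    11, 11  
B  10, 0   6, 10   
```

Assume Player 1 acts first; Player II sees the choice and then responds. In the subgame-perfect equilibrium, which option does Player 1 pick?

Player II best-responds to each possible Player 1 move:
- T → Player II plays R (best of 4, 11); Player 1 gets 2.
- M → Player II plays R (best of 2, 11); Player 1 gets 11.
- B → Player II plays R (best of 0, 10); Player 1 gets 6.
Maximizing over 2, 11, 6, Player 1 chooses M. Subgame-perfect outcome: (M, R) with payoffs (11, 11).

M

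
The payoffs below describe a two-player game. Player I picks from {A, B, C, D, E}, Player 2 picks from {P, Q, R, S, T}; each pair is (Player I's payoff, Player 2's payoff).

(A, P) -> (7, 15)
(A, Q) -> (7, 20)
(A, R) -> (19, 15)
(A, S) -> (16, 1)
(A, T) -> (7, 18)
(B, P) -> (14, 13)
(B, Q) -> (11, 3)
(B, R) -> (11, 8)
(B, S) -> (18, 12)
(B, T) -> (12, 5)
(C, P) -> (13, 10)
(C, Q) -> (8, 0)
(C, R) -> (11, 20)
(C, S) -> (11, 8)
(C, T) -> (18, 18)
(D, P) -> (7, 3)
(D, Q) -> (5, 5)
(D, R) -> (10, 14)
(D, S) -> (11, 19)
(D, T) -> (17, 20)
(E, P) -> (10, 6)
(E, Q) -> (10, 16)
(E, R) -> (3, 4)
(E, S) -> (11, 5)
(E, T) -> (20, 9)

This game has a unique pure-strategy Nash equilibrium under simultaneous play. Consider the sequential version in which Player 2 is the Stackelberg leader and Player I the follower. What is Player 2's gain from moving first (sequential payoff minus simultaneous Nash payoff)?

Solve by backward induction (Player 2 leads).
- P: BR = B, leader payoff 13.
- Q: BR = B, leader payoff 3.
- R: BR = A, leader payoff 15.
- S: BR = B, leader payoff 12.
- T: BR = E, leader payoff 9.
Among 13, 3, 15, 12, 9, the best is 15 at R. Subgame-perfect outcome: (A, R) with payoffs (19, 15).
For the simultaneous game, intersect best replies.
Player I's best replies: P→B; Q→B; R→A; S→B; T→E.
Player 2's best replies: A→Q; B→P; C→R; D→T; E→Q.
Only (B, P) has each player best-responding; Nash payoffs (14, 13).
Player 2's commitment gain: 15 − 13 = 2.

2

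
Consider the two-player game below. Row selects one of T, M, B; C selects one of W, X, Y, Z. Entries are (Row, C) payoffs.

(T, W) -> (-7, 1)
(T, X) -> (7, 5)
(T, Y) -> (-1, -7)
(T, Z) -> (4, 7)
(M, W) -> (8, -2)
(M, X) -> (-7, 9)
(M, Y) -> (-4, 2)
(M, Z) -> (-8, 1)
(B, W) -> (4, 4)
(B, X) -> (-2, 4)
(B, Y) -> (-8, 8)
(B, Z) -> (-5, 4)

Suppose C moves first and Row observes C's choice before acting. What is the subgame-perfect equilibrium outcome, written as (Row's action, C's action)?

Backward induction with C moving first.
- W → Row plays M (best of -7, 8, 4); C gets -2.
- X → Row plays T (best of 7, -7, -2); C gets 5.
- Y → Row plays T (best of -1, -4, -8); C gets -7.
- Z → Row plays T (best of 4, -8, -5); C gets 7.
Among -2, 5, -7, 7, the best is 7 at Z. Subgame-perfect outcome: (T, Z) with payoffs (4, 7).

(T, Z)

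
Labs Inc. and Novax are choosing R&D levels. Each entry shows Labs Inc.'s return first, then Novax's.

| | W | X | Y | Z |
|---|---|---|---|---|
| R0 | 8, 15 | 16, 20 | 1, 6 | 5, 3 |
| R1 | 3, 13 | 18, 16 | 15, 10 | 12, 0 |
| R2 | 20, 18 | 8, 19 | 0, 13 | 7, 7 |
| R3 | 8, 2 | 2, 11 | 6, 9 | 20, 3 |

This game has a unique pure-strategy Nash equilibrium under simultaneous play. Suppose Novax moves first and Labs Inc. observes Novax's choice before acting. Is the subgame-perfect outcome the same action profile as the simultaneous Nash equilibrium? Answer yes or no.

Labs Inc. best-responds to each possible Novax move:
- W → Labs Inc. plays R2 (best of 8, 3, 20, 8); Novax gets 18.
- X → Labs Inc. plays R1 (best of 16, 18, 8, 2); Novax gets 16.
- Y → Labs Inc. plays R1 (best of 1, 15, 0, 6); Novax gets 10.
- Z → Labs Inc. plays R3 (best of 5, 12, 7, 20); Novax gets 3.
Among 18, 16, 10, 3, the best is 18 at W. Subgame-perfect outcome: (R2, W) with payoffs (20, 18).
Under simultaneous play:
Labs Inc.'s best replies: W→R2; X→R1; Y→R1; Z→R3.
Novax's best replies: R0→X; R1→X; R2→X; R3→X.
The unique mutual best reply is (R1, X), giving (18, 16).
Sequential outcome (R2, W) differs from the Nash profile (R1, X).

no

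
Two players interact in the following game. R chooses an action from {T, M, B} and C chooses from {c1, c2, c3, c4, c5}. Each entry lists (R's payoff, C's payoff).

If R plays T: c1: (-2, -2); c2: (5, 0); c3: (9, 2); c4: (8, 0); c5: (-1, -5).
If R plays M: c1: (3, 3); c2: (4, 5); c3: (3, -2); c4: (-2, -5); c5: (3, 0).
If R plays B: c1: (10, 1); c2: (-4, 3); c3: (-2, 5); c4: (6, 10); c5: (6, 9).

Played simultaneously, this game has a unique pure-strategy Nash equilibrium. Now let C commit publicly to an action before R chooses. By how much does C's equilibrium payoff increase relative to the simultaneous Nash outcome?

Solve by backward induction (C leads).
- c1: BR = B, leader payoff 1.
- c2: BR = T, leader payoff 0.
- c3: BR = T, leader payoff 2.
- c4: BR = T, leader payoff 0.
- c5: BR = B, leader payoff 9.
Among 1, 0, 2, 0, 9, the best is 9 at c5. Subgame-perfect outcome: (B, c5) with payoffs (6, 9).
For the simultaneous game, intersect best replies.
R's best replies: c1→B; c2→T; c3→T; c4→T; c5→B.
C's best replies: T→c3; M→c2; B→c4.
Only (T, c3) has each player best-responding; Nash payoffs (9, 2).
C's commitment gain: 9 − 2 = 7.

7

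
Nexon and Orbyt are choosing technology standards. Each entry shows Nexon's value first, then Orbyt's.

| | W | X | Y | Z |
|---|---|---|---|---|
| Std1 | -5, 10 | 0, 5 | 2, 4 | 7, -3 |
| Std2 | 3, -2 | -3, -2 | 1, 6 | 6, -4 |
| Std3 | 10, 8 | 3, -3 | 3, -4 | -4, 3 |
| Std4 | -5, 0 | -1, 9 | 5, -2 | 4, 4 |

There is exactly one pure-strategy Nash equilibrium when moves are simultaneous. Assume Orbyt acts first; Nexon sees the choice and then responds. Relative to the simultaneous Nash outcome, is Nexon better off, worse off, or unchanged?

unchanged

Work backward from Nexon's decision.
- W: BR = Std3, leader payoff 8.
- X: BR = Std3, leader payoff -3.
- Y: BR = Std4, leader payoff -2.
- Z: BR = Std1, leader payoff -3.
Orbyt's induced payoffs are 8, -3, -2, -3, so Orbyt commits to W. Subgame-perfect outcome: (Std3, W) with payoffs (10, 8).
For the simultaneous game, intersect best replies.
Nexon's best replies: W→Std3; X→Std3; Y→Std4; Z→Std1.
Orbyt's best replies: Std1→W; Std2→Y; Std3→W; Std4→X.
Only (Std3, W) has each player best-responding; Nash payoffs (10, 8).
Nexon earns 10 sequentially versus 10 at the Nash outcome: unchanged.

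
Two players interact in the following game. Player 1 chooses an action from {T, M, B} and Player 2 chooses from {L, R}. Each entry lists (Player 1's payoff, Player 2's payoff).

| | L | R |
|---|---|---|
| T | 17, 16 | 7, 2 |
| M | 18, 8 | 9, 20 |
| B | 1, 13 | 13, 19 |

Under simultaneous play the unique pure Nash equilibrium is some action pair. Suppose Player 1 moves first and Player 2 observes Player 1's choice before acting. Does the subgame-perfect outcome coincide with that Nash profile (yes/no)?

Solve by backward induction (Player 1 leads).
- T → Player 2 plays L (best of 16, 2); Player 1 gets 17.
- M → Player 2 plays R (best of 8, 20); Player 1 gets 9.
- B → Player 2 plays R (best of 13, 19); Player 1 gets 13.
Maximizing over 17, 9, 13, Player 1 chooses T. Subgame-perfect outcome: (T, L) with payoffs (17, 16).
Now find the simultaneous Nash equilibrium.
Player 1's best replies: L→M; R→B.
Player 2's best replies: T→L; M→R; B→R.
The unique mutual best reply is (B, R), giving (13, 19).
Sequential outcome (T, L) differs from the Nash profile (B, R).

no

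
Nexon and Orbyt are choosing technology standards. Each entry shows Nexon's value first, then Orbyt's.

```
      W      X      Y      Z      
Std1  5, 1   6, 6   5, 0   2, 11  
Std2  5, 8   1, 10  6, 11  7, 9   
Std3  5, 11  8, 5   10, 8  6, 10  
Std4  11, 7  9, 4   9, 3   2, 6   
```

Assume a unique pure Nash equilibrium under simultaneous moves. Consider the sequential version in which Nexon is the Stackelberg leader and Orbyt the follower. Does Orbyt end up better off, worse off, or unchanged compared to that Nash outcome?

Work backward from Orbyt's decision.
- Std1: BR = Z, leader payoff 2.
- Std2: BR = Y, leader payoff 6.
- Std3: BR = W, leader payoff 5.
- Std4: BR = W, leader payoff 11.
Maximizing over 2, 6, 5, 11, Nexon chooses Std4. Subgame-perfect outcome: (Std4, W) with payoffs (11, 7).
Now find the simultaneous Nash equilibrium.
Nexon's best replies: W→Std4; X→Std4; Y→Std3; Z→Std2.
Orbyt's best replies: Std1→Z; Std2→Y; Std3→W; Std4→W.
The unique mutual best reply is (Std4, W), giving (11, 7).
Orbyt earns 7 sequentially versus 7 at the Nash outcome: unchanged.

unchanged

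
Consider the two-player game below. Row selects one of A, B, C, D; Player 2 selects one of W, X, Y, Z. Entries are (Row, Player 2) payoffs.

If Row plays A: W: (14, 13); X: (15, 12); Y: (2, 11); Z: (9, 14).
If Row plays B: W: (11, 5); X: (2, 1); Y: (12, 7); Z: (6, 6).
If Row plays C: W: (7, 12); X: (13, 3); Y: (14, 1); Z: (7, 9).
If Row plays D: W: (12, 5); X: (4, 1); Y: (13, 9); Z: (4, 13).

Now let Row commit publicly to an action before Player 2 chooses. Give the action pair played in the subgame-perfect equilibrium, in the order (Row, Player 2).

(B, Y)

Work backward from Player 2's decision.
- A: Player 2 compares 13, 12, 11, 14 and picks Z; Row would get 9.
- B: Player 2 compares 5, 1, 7, 6 and picks Y; Row would get 12.
- C: Player 2 compares 12, 3, 1, 9 and picks W; Row would get 7.
- D: Player 2 compares 5, 1, 9, 13 and picks Z; Row would get 4.
Maximizing over 9, 12, 7, 4, Row chooses B. Subgame-perfect outcome: (B, Y) with payoffs (12, 7).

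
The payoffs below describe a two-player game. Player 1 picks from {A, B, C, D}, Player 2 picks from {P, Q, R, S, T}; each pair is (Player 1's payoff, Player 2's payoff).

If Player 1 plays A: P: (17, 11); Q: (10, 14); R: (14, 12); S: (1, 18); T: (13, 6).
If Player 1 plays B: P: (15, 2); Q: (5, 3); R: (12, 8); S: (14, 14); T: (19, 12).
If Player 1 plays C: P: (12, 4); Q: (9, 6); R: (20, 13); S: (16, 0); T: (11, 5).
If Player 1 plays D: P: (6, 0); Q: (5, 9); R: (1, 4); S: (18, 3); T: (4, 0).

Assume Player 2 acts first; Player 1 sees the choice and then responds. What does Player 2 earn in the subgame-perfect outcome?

14

Work backward from Player 1's decision.
- P: Player 1 compares 17, 15, 12, 6 and picks A; Player 2 would get 11.
- Q: Player 1 compares 10, 5, 9, 5 and picks A; Player 2 would get 14.
- R: Player 1 compares 14, 12, 20, 1 and picks C; Player 2 would get 13.
- S: Player 1 compares 1, 14, 16, 18 and picks D; Player 2 would get 3.
- T: Player 1 compares 13, 19, 11, 4 and picks B; Player 2 would get 12.
Among 11, 14, 13, 3, 12, the best is 14 at Q. Subgame-perfect outcome: (A, Q) with payoffs (10, 14).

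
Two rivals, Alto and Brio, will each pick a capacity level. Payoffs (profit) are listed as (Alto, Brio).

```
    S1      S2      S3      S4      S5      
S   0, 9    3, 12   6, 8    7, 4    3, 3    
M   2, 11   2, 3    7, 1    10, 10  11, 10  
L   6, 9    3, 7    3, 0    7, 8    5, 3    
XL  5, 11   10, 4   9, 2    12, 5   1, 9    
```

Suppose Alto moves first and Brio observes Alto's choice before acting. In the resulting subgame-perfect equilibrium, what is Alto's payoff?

Brio best-responds to each possible Alto move:
- S: BR = S2, leader payoff 3.
- M: BR = S1, leader payoff 2.
- L: BR = S1, leader payoff 6.
- XL: BR = S1, leader payoff 5.
Among 3, 2, 6, 5, the best is 6 at L. Subgame-perfect outcome: (L, S1) with payoffs (6, 9).

6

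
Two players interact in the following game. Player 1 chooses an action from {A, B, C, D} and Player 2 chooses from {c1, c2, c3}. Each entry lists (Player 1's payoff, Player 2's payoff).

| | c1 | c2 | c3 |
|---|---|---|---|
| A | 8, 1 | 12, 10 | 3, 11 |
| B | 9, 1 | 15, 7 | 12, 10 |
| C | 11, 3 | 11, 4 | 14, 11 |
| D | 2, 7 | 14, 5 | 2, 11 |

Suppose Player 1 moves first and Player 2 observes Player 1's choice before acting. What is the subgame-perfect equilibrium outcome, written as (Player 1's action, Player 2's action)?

(C, c3)

Solve by backward induction (Player 1 leads).
- A: BR = c3, leader payoff 3.
- B: BR = c3, leader payoff 12.
- C: BR = c3, leader payoff 14.
- D: BR = c3, leader payoff 2.
Among 3, 12, 14, 2, the best is 14 at C. Subgame-perfect outcome: (C, c3) with payoffs (14, 11).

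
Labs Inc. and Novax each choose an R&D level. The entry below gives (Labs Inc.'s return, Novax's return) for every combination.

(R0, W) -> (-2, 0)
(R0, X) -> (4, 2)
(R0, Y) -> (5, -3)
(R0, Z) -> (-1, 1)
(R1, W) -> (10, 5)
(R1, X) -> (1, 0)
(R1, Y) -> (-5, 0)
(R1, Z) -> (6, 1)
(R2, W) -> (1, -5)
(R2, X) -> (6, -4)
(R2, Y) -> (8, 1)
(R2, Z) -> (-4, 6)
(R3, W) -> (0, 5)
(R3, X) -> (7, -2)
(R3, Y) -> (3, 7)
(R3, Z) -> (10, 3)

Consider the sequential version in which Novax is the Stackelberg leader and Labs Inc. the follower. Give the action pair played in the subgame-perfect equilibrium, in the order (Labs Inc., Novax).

Work backward from Labs Inc.'s decision.
- W: BR = R1, leader payoff 5.
- X: BR = R3, leader payoff -2.
- Y: BR = R2, leader payoff 1.
- Z: BR = R3, leader payoff 3.
Novax's induced payoffs are 5, -2, 1, 3, so Novax commits to W. Subgame-perfect outcome: (R1, W) with payoffs (10, 5).

(R1, W)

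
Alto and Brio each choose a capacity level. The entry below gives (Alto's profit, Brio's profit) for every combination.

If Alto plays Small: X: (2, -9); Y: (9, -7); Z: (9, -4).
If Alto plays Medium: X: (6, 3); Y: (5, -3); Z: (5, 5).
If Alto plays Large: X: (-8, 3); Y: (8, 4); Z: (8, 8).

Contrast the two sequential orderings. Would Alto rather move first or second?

If Alto leads: Brio's best replies are Small→Z, Medium→Z, Large→Z; Alto's induced payoffs 9, 5, 8; outcome (Small, Z), payoffs (9, -4).
If Brio leads: Alto's best replies are X→Medium, Y→Small, Z→Small; Brio's induced payoffs 3, -7, -4; outcome (Medium, X), payoffs (6, 3).
Alto gets 9 moving first and 6 moving second, so Alto prefers to move first.

first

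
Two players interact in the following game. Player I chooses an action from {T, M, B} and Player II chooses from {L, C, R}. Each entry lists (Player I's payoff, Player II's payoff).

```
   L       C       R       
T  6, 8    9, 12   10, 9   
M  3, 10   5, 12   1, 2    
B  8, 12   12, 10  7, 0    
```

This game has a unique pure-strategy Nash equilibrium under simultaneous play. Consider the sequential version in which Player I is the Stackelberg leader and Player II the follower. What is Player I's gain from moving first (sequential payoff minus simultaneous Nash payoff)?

1

Backward induction with Player I moving first.
- T → Player II plays C (best of 8, 12, 9); Player I gets 9.
- M → Player II plays C (best of 10, 12, 2); Player I gets 5.
- B → Player II plays L (best of 12, 10, 0); Player I gets 8.
Maximizing over 9, 5, 8, Player I chooses T. Subgame-perfect outcome: (T, C) with payoffs (9, 12).
Under simultaneous play:
Player I's best replies: L→B; C→B; R→T.
Player II's best replies: T→C; M→C; B→L.
The unique mutual best reply is (B, L), giving (8, 12).
Player I's commitment gain: 9 − 8 = 1.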